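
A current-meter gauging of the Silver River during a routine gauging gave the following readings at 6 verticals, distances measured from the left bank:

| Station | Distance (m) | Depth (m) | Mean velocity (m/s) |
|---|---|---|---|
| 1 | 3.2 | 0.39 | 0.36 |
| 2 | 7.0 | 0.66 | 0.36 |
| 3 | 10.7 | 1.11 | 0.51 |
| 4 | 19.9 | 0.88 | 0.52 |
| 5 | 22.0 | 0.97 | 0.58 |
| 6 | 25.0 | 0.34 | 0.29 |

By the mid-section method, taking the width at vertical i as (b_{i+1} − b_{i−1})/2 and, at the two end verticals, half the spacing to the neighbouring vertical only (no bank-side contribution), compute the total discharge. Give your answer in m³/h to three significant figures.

32300 m³/h

w_1 = (7.0 − 3.2)/2 = 1.9 m; q_1 = 0.36 × 0.39 × 1.9 = 0.2668 m³/s
w_2 = (10.7 − 3.2)/2 = 3.75 m; q_2 = 0.36 × 0.66 × 3.75 = 0.8910 m³/s
w_3 = (19.9 − 7.0)/2 = 6.45 m; q_3 = 0.51 × 1.11 × 6.45 = 3.651 m³/s
w_4 = (22.0 − 10.7)/2 = 5.65 m; q_4 = 0.52 × 0.88 × 5.65 = 2.585 m³/s
w_5 = (25.0 − 19.9)/2 = 2.55 m; q_5 = 0.58 × 0.97 × 2.55 = 1.435 m³/s
w_6 = (25.0 − 22.0)/2 = 1.5 m; q_6 = 0.29 × 0.34 × 1.5 = 0.1479 m³/s
Q = Σ qᵢ = 8.977 m³/s
= 8.977 × 3600 = 32320 m³/h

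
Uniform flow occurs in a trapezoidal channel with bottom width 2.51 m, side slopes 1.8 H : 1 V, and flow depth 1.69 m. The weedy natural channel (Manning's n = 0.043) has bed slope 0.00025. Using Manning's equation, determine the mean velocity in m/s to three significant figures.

A = (b + z·y)·y = (2.51 + 1.8×1.69)×1.69 = 9.383 m²
P = b + 2y√(1+z²) = 2.51 + 2×1.69×√(1+1.8²) = 9.470 m
R = A/P = 9.383/9.470 = 0.9908 m
Q = (1/n)·A·R^(2/3)·S^(1/2) = (1/0.043) × 9.383 × 0.9908^(2/3) × 0.00025^(1/2) = 3.429 m³/s
V = Q/A = 3.429/9.383 = 0.3655 m/s

0.365 m/s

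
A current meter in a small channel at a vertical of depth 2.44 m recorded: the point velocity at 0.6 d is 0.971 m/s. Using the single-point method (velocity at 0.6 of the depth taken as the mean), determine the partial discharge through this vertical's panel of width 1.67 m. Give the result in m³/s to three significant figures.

3.96 m³/s

v̄ = v₀.₆ = 0.971 m/s
q = v̄ × d × w = 0.9710 × 2.44 × 1.67 = 3.957 m³/s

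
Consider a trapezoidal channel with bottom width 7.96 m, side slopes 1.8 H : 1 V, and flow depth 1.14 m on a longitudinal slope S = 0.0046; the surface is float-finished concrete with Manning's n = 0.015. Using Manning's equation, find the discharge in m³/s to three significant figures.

48.2 m³/s

A = (b + z·y)·y = (7.96 + 1.8×1.14)×1.14 = 11.41 m²
P = b + 2y√(1+z²) = 7.96 + 2×1.14×√(1+1.8²) = 12.65 m
R = A/P = 11.41/12.65 = 0.9019 m
Q = (1/n)·A·R^(2/3)·S^(1/2) = (1/0.015) × 11.41 × 0.9019^(2/3) × 0.0046^(1/2) = 48.18 m³/s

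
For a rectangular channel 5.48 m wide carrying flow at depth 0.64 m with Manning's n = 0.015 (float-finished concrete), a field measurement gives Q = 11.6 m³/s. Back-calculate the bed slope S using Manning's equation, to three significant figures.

0.00590

A = b·y = 5.48 × 0.64 = 3.507 m²
P = b + 2y = 5.48 + 2×0.64 = 6.760 m
R = A/P = 3.507/6.760 = 0.5188 m
S = (Q·n / (1·A·R^(2/3)))² = (11.6×0.015 / (1×3.507×0.6457))² = 0.005904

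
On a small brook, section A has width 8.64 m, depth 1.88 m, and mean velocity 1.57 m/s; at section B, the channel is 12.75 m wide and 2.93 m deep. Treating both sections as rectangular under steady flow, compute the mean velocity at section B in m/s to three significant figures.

Q = A₁V₁ = (8.64×1.88) × 1.57 = 25.50 m³/s
A₂ = 12.75 × 2.93 = 37.36 m²
V₂ = Q/A₂ = 25.50/37.36 = 0.6826 m/s

0.683 m/s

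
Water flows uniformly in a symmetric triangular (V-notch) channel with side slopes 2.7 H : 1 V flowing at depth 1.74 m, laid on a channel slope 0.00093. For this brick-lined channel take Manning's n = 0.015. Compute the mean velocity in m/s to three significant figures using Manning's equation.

A = z·y² = 2.7×1.74² = 8.175 m²
P = 2y√(1+z²) = 2×1.74×√(1+2.7²) = 10.02 m
R = A/P = 8.175/10.02 = 0.8158 m
Q = (1/n)·A·R^(2/3)·S^(1/2) = (1/0.015) × 8.175 × 0.8158^(2/3) × 0.00093^(1/2) = 14.51 m³/s
V = Q/A = 14.51/8.175 = 1.775 m/s

1.78 m/s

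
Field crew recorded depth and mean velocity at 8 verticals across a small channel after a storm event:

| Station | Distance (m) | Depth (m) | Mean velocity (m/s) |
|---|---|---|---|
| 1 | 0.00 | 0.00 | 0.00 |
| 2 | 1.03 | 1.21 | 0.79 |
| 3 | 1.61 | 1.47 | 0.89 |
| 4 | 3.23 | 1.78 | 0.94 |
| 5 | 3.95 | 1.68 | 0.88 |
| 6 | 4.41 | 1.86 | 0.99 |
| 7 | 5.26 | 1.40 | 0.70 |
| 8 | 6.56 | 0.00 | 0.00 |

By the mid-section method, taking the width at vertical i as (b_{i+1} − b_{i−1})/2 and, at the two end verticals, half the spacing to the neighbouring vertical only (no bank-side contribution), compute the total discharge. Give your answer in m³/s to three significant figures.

7.30 m³/s

w_2 = (1.61 − 0.00)/2 = 0.805 m; q_2 = 0.79 × 1.21 × 0.805 = 0.7695 m³/s
w_3 = (3.23 − 1.03)/2 = 1.1 m; q_3 = 0.89 × 1.47 × 1.1 = 1.439 m³/s
w_4 = (3.95 − 1.61)/2 = 1.17 m; q_4 = 0.94 × 1.78 × 1.17 = 1.958 m³/s
w_5 = (4.41 − 3.23)/2 = 0.59 m; q_5 = 0.88 × 1.68 × 0.59 = 0.8723 m³/s
w_6 = (5.26 − 3.95)/2 = 0.655 m; q_6 = 0.99 × 1.86 × 0.655 = 1.206 m³/s
w_7 = (6.56 − 4.41)/2 = 1.075 m; q_7 = 0.70 × 1.40 × 1.075 = 1.054 m³/s
Stations 1, 8 contribute zero (depth or velocity is 0).
Q = Σ qᵢ = 7.298 m³/s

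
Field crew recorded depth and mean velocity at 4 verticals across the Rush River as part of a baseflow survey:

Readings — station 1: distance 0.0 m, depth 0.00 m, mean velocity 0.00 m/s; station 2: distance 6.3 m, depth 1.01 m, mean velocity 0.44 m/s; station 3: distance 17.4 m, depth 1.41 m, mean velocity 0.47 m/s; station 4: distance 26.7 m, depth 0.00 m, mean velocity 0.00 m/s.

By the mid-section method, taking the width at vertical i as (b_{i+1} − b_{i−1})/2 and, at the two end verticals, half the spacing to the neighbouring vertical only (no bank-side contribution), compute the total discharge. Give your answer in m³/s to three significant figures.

10.6 m³/s

w_2 = (17.4 − 0.0)/2 = 8.7 m; q_2 = 0.44 × 1.01 × 8.7 = 3.866 m³/s
w_3 = (26.7 − 6.3)/2 = 10.2 m; q_3 = 0.47 × 1.41 × 10.2 = 6.760 m³/s
Stations 1, 4 contribute zero (depth or velocity is 0).
Q = Σ qᵢ = 10.63 m³/s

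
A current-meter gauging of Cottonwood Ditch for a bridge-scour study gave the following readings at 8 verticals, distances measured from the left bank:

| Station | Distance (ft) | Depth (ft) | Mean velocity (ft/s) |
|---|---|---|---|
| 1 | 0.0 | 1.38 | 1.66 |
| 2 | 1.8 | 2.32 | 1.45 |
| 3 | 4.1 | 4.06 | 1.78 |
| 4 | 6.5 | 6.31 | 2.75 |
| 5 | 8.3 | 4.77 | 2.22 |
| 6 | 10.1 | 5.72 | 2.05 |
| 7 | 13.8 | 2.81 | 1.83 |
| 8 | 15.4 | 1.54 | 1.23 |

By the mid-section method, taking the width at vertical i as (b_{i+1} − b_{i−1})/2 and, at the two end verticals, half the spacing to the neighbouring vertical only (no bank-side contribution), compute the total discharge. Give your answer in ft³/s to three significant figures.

w_1 = (1.8 − 0.0)/2 = 0.9 ft; q_1 = 1.66 × 1.38 × 0.9 = 2.062 ft³/s
w_2 = (4.1 − 0.0)/2 = 2.05 ft; q_2 = 1.45 × 2.32 × 2.05 = 6.896 ft³/s
w_3 = (6.5 − 1.8)/2 = 2.35 ft; q_3 = 1.78 × 4.06 × 2.35 = 16.98 ft³/s
w_4 = (8.3 − 4.1)/2 = 2.1 ft; q_4 = 2.75 × 6.31 × 2.1 = 36.44 ft³/s
w_5 = (10.1 − 6.5)/2 = 1.8 ft; q_5 = 2.22 × 4.77 × 1.8 = 19.06 ft³/s
w_6 = (13.8 − 8.3)/2 = 2.75 ft; q_6 = 2.05 × 5.72 × 2.75 = 32.25 ft³/s
w_7 = (15.4 − 10.1)/2 = 2.65 ft; q_7 = 1.83 × 2.81 × 2.65 = 13.63 ft³/s
w_8 = (15.4 − 13.8)/2 = 0.8 ft; q_8 = 1.23 × 1.54 × 0.8 = 1.515 ft³/s
Q = Σ qᵢ = 128.8 ft³/s

129 ft³/s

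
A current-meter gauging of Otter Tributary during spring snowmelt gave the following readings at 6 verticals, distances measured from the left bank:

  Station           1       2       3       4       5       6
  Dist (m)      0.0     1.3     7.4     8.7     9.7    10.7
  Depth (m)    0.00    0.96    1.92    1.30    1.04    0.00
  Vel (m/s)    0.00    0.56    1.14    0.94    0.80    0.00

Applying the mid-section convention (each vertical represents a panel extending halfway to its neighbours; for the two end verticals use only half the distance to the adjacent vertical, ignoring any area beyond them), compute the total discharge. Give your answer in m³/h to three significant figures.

44400 m³/h

w_2 = (7.4 − 0.0)/2 = 3.7 m; q_2 = 0.56 × 0.96 × 3.7 = 1.989 m³/s
w_3 = (8.7 − 1.3)/2 = 3.7 m; q_3 = 1.14 × 1.92 × 3.7 = 8.099 m³/s
w_4 = (9.7 − 7.4)/2 = 1.15 m; q_4 = 0.94 × 1.30 × 1.15 = 1.405 m³/s
w_5 = (10.7 − 8.7)/2 = 1 m; q_5 = 0.80 × 1.04 × 1 = 0.8320 m³/s
Stations 1, 6 contribute zero (depth or velocity is 0).
Q = Σ qᵢ = 12.32 m³/s
= 12.32 × 3600 = 44370 m³/h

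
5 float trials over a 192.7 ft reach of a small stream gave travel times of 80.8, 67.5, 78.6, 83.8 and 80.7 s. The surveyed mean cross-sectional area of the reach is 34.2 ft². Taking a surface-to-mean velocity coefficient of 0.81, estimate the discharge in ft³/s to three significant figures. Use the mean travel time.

t̄ = (80.8 + 67.5 + 78.6 + 83.8 + 80.7) / 5 = 78.28 s
v_surface = L / t̄ = 192.7 / 78.28 = 2.462 ft/s
v_mean = 0.81 × 2.462 = 1.994 ft/s
Q = A × v_mean = 34.2 × 1.994 = 68.19 ft³/s

68.2 ft³/s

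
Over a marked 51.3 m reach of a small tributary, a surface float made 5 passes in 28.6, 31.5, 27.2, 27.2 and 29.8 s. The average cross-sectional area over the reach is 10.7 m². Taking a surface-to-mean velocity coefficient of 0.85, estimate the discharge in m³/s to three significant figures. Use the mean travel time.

t̄ = (28.6 + 31.5 + 27.2 + 27.2 + 29.8) / 5 = 28.86 s
v_surface = L / t̄ = 51.3 / 28.86 = 1.778 m/s
v_mean = 0.85 × 1.778 = 1.511 m/s
Q = A × v_mean = 10.7 × 1.511 = 16.17 m³/s

16.2 m³/s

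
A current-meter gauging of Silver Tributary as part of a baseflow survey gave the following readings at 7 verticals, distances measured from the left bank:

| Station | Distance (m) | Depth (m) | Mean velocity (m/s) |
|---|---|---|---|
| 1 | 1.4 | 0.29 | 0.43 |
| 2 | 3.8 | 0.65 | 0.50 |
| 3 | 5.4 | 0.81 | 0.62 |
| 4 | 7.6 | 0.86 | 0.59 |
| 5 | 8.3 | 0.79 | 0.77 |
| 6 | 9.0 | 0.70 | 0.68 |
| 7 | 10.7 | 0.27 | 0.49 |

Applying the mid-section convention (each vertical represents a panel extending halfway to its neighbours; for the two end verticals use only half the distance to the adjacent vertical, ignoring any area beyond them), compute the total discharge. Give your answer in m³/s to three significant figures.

w_1 = (3.8 − 1.4)/2 = 1.2 m; q_1 = 0.43 × 0.29 × 1.2 = 0.1496 m³/s
w_2 = (5.4 − 1.4)/2 = 2 m; q_2 = 0.50 × 0.65 × 2 = 0.6500 m³/s
w_3 = (7.6 − 3.8)/2 = 1.9 m; q_3 = 0.62 × 0.81 × 1.9 = 0.9542 m³/s
w_4 = (8.3 − 5.4)/2 = 1.45 m; q_4 = 0.59 × 0.86 × 1.45 = 0.7357 m³/s
w_5 = (9.0 − 7.6)/2 = 0.7 m; q_5 = 0.77 × 0.79 × 0.7 = 0.4258 m³/s
w_6 = (10.7 − 8.3)/2 = 1.2 m; q_6 = 0.68 × 0.70 × 1.2 = 0.5712 m³/s
w_7 = (10.7 − 9.0)/2 = 0.85 m; q_7 = 0.49 × 0.27 × 0.85 = 0.1125 m³/s
Q = Σ qᵢ = 3.599 m³/s

3.60 m³/s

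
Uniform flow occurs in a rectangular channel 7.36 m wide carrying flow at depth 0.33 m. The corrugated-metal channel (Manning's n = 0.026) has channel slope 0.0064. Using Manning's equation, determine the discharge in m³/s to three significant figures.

3.37 m³/s

A = b·y = 7.36 × 0.33 = 2.429 m²
P = b + 2y = 7.36 + 2×0.33 = 8.020 m
R = A/P = 2.429/8.020 = 0.3028 m
Q = (1/n)·A·R^(2/3)·S^(1/2) = (1/0.026) × 2.429 × 0.3028^(2/3) × 0.0064^(1/2) = 3.370 m³/s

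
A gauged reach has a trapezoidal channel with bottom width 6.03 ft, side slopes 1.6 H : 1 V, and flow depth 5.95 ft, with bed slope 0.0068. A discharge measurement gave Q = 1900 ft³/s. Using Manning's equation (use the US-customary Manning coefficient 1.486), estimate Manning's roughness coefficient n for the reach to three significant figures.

A = (b + z·y)·y = (6.03 + 1.6×5.95)×5.95 = 92.52 ft²
P = b + 2y√(1+z²) = 6.03 + 2×5.95×√(1+1.6²) = 28.48 ft
R = A/P = 92.52/28.48 = 3.248 ft
n = (1.486/Q)·A·R^(2/3)·S^(1/2) = (1.486/1900) × 92.52 × 2.193 × 0.08246 = 0.01309

0.0131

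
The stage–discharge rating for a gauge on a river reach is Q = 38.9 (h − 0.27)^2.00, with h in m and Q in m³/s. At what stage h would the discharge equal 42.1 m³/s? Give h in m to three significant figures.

1.31 m

h − h₀ = (Q/C)^(1/b) = (42.1/38.9)^(1/2.00) = 1.040 m
h = 0.27 + 1.040 = 1.310 m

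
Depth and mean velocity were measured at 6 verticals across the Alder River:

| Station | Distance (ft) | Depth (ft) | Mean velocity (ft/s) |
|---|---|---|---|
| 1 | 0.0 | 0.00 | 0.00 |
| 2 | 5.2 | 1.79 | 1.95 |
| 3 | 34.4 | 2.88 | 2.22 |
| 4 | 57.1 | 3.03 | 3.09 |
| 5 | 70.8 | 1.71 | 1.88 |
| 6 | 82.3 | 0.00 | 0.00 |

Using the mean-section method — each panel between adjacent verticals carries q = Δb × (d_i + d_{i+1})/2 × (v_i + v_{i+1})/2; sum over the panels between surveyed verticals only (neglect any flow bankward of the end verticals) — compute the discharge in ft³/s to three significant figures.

415 ft³/s

Panel 1-2: Δb = 5.2 ft, d̄ = (0.00+1.79)/2 = 0.895, v̄ = (0.00+1.95)/2 = 0.975 → q = 5.2×0.895×0.975 = 4.538 ft³/s
Panel 2-3: Δb = 29.2 ft, d̄ = (1.79+2.88)/2 = 2.335, v̄ = (1.95+2.22)/2 = 2.085 → q = 29.2×2.335×2.085 = 142.2 ft³/s
Panel 3-4: Δb = 22.7 ft, d̄ = (2.88+3.03)/2 = 2.955, v̄ = (2.22+3.09)/2 = 2.655 → q = 22.7×2.955×2.655 = 178.1 ft³/s
Panel 4-5: Δb = 13.7 ft, d̄ = (3.03+1.71)/2 = 2.37, v̄ = (3.09+1.88)/2 = 2.485 → q = 13.7×2.37×2.485 = 80.69 ft³/s
Panel 5-6: Δb = 11.5 ft, d̄ = (1.71+0.00)/2 = 0.855, v̄ = (1.88+0.00)/2 = 0.94 → q = 11.5×0.855×0.94 = 9.243 ft³/s
Q = Σ q = 414.7 ft³/s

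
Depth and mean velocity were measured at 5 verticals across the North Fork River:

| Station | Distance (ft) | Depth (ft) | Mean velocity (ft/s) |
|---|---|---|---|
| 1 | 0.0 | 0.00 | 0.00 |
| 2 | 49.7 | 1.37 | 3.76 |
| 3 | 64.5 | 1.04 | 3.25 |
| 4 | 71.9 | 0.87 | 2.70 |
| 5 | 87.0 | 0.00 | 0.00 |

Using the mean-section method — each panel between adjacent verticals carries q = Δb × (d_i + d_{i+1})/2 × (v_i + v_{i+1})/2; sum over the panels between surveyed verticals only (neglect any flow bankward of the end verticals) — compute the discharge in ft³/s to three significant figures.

Panel 1-2: Δb = 49.7 ft, d̄ = (0.00+1.37)/2 = 0.685, v̄ = (0.00+3.76)/2 = 1.88 → q = 49.7×0.685×1.88 = 64.00 ft³/s
Panel 2-3: Δb = 14.8 ft, d̄ = (1.37+1.04)/2 = 1.205, v̄ = (3.76+3.25)/2 = 3.505 → q = 14.8×1.205×3.505 = 62.51 ft³/s
Panel 3-4: Δb = 7.4 ft, d̄ = (1.04+0.87)/2 = 0.955, v̄ = (3.25+2.70)/2 = 2.975 → q = 7.4×0.955×2.975 = 21.02 ft³/s
Panel 4-5: Δb = 15.1 ft, d̄ = (0.87+0.00)/2 = 0.435, v̄ = (2.70+0.00)/2 = 1.35 → q = 15.1×0.435×1.35 = 8.867 ft³/s
Q = Σ q = 156.4 ft³/s

156 ft³/s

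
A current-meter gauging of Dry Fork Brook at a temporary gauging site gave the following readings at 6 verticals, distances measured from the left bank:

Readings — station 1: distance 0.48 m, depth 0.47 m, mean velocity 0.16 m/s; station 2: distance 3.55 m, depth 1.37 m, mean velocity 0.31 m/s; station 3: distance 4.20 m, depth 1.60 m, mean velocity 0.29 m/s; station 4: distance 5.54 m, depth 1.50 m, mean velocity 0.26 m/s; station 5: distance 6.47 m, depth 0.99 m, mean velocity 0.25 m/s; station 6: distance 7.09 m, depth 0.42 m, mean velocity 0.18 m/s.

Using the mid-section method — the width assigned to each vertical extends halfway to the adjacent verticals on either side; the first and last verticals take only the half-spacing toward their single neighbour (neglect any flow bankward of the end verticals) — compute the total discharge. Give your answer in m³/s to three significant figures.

2.02 m³/s

w_1 = (3.55 − 0.48)/2 = 1.535 m; q_1 = 0.16 × 0.47 × 1.535 = 0.1154 m³/s
w_2 = (4.20 − 0.48)/2 = 1.86 m; q_2 = 0.31 × 1.37 × 1.86 = 0.7899 m³/s
w_3 = (5.54 − 3.55)/2 = 0.995 m; q_3 = 0.29 × 1.60 × 0.995 = 0.4617 m³/s
w_4 = (6.47 − 4.20)/2 = 1.135 m; q_4 = 0.26 × 1.50 × 1.135 = 0.4427 m³/s
w_5 = (7.09 − 5.54)/2 = 0.775 m; q_5 = 0.25 × 0.99 × 0.775 = 0.1918 m³/s
w_6 = (7.09 − 6.47)/2 = 0.31 m; q_6 = 0.18 × 0.42 × 0.31 = 0.02344 m³/s
Q = Σ qᵢ = 2.025 m³/s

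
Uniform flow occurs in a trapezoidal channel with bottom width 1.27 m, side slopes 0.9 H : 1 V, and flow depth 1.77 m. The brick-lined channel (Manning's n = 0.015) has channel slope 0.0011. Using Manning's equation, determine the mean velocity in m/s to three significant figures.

1.97 m/s

A = (b + z·y)·y = (1.27 + 0.9×1.77)×1.77 = 5.068 m²
P = b + 2y√(1+z²) = 1.27 + 2×1.77×√(1+0.9²) = 6.033 m
R = A/P = 5.068/6.033 = 0.8400 m
Q = (1/n)·A·R^(2/3)·S^(1/2) = (1/0.015) × 5.068 × 0.8400^(2/3) × 0.0011^(1/2) = 9.975 m³/s
V = Q/A = 9.975/5.068 = 1.968 m/s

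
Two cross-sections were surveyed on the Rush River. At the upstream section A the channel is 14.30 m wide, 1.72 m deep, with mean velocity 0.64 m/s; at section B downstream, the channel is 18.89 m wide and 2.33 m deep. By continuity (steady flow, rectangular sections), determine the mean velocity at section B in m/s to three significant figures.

0.358 m/s

Q = A₁V₁ = (14.30×1.72) × 0.64 = 15.74 m³/s
A₂ = 18.89 × 2.33 = 44.01 m²
V₂ = Q/A₂ = 15.74/44.01 = 0.3576 m/s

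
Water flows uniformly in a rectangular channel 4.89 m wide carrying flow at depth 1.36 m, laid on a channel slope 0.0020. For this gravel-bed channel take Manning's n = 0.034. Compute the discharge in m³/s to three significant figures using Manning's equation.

A = b·y = 4.89 × 1.36 = 6.650 m²
P = b + 2y = 4.89 + 2×1.36 = 7.610 m
R = A/P = 6.650/7.610 = 0.8739 m
Q = (1/n)·A·R^(2/3)·S^(1/2) = (1/0.034) × 6.650 × 0.8739^(2/3) × 0.0020^(1/2) = 7.996 m³/s

8.00 m³/s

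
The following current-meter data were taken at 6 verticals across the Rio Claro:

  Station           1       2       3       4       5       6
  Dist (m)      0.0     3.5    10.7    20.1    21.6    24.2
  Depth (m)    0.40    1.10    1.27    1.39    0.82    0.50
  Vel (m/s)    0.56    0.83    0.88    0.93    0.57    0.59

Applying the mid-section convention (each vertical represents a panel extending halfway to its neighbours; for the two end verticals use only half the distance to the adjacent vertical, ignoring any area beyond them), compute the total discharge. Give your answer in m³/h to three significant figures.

w_1 = (3.5 − 0.0)/2 = 1.75 m; q_1 = 0.56 × 0.40 × 1.75 = 0.3920 m³/s
w_2 = (10.7 − 0.0)/2 = 5.35 m; q_2 = 0.83 × 1.10 × 5.35 = 4.885 m³/s
w_3 = (20.1 − 3.5)/2 = 8.3 m; q_3 = 0.88 × 1.27 × 8.3 = 9.276 m³/s
w_4 = (21.6 − 10.7)/2 = 5.45 m; q_4 = 0.93 × 1.39 × 5.45 = 7.045 m³/s
w_5 = (24.2 − 20.1)/2 = 2.05 m; q_5 = 0.57 × 0.82 × 2.05 = 0.9582 m³/s
w_6 = (24.2 − 21.6)/2 = 1.3 m; q_6 = 0.59 × 0.50 × 1.3 = 0.3835 m³/s
Q = Σ qᵢ = 22.94 m³/s
= 22.94 × 3600 = 82580 m³/h

82600 m³/h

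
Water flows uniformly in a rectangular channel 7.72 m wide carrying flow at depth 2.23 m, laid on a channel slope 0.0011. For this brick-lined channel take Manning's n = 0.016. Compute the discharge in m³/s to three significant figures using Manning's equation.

44.9 m³/s

A = b·y = 7.72 × 2.23 = 17.22 m²
P = b + 2y = 7.72 + 2×2.23 = 12.18 m
R = A/P = 17.22/12.18 = 1.413 m
Q = (1/n)·A·R^(2/3)·S^(1/2) = (1/0.016) × 17.22 × 1.413^(2/3) × 0.0011^(1/2) = 44.95 m³/s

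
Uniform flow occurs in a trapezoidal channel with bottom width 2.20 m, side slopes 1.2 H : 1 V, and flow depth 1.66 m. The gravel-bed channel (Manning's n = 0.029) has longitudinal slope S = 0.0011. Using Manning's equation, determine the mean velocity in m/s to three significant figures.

1.10 m/s

A = (b + z·y)·y = (2.20 + 1.2×1.66)×1.66 = 6.959 m²
P = b + 2y√(1+z²) = 2.20 + 2×1.66×√(1+1.2²) = 7.386 m
R = A/P = 6.959/7.386 = 0.9421 m
Q = (1/n)·A·R^(2/3)·S^(1/2) = (1/0.029) × 6.959 × 0.9421^(2/3) × 0.0011^(1/2) = 7.648 m³/s
V = Q/A = 7.648/6.959 = 1.099 m/s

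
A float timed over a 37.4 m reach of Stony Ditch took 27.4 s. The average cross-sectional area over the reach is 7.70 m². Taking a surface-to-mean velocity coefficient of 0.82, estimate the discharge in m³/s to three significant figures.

v_surface = L / t̄ = 37.4 / 27.4 = 1.365 m/s
v_mean = 0.82 × 1.365 = 1.119 m/s
Q = A × v_mean = 7.70 × 1.119 = 8.618 m³/s

8.62 m³/s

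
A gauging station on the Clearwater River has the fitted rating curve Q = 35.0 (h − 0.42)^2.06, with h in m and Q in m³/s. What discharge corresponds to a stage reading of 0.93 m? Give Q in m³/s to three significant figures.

8.74 m³/s

Q = 35.0 × (0.93 − 0.42)^2.06 = 35.0 × 0.51^2.06 = 8.743 m³/s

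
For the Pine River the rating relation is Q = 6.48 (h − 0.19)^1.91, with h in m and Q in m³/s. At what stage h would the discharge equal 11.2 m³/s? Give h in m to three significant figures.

1.52 m

h − h₀ = (Q/C)^(1/b) = (11.2/6.48)^(1/1.91) = 1.332 m
h = 0.19 + 1.332 = 1.522 m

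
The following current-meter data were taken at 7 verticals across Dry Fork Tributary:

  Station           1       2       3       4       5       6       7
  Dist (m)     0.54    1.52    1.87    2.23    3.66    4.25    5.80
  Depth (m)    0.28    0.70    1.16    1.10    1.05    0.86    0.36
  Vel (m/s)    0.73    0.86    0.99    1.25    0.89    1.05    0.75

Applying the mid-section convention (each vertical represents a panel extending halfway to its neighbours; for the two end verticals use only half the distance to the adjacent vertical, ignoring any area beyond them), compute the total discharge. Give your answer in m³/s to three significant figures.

w_1 = (1.52 − 0.54)/2 = 0.49 m; q_1 = 0.73 × 0.28 × 0.49 = 0.1002 m³/s
w_2 = (1.87 − 0.54)/2 = 0.665 m; q_2 = 0.86 × 0.70 × 0.665 = 0.4003 m³/s
w_3 = (2.23 − 1.52)/2 = 0.355 m; q_3 = 0.99 × 1.16 × 0.355 = 0.4077 m³/s
w_4 = (3.66 − 1.87)/2 = 0.895 m; q_4 = 1.25 × 1.10 × 0.895 = 1.231 m³/s
w_5 = (4.25 − 2.23)/2 = 1.01 m; q_5 = 0.89 × 1.05 × 1.01 = 0.9438 m³/s
w_6 = (5.80 − 3.66)/2 = 1.07 m; q_6 = 1.05 × 0.86 × 1.07 = 0.9662 m³/s
w_7 = (5.80 − 4.25)/2 = 0.775 m; q_7 = 0.75 × 0.36 × 0.775 = 0.2093 m³/s
Q = Σ qᵢ = 4.258 m³/s

4.26 m³/s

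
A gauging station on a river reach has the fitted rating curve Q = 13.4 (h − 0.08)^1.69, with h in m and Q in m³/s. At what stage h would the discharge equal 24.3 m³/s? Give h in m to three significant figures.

h − h₀ = (Q/C)^(1/b) = (24.3/13.4)^(1/1.69) = 1.422 m
h = 0.08 + 1.422 = 1.502 m

1.50 m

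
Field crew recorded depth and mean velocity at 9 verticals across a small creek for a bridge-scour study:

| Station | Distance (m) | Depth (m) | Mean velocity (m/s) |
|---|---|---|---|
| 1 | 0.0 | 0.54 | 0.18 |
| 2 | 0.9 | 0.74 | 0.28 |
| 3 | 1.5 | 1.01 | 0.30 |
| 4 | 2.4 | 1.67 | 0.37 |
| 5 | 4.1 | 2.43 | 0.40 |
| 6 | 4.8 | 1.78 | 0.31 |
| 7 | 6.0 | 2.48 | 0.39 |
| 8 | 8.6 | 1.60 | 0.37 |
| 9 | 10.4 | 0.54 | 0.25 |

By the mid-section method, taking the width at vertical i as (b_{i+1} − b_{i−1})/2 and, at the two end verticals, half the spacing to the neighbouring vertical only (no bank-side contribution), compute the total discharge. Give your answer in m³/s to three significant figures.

6.18 m³/s

w_1 = (0.9 − 0.0)/2 = 0.45 m; q_1 = 0.18 × 0.54 × 0.45 = 0.04374 m³/s
w_2 = (1.5 − 0.0)/2 = 0.75 m; q_2 = 0.28 × 0.74 × 0.75 = 0.1554 m³/s
w_3 = (2.4 − 0.9)/2 = 0.75 m; q_3 = 0.30 × 1.01 × 0.75 = 0.2273 m³/s
w_4 = (4.1 − 1.5)/2 = 1.3 m; q_4 = 0.37 × 1.67 × 1.3 = 0.8033 m³/s
w_5 = (4.8 − 2.4)/2 = 1.2 m; q_5 = 0.40 × 2.43 × 1.2 = 1.166 m³/s
w_6 = (6.0 − 4.1)/2 = 0.95 m; q_6 = 0.31 × 1.78 × 0.95 = 0.5242 m³/s
w_7 = (8.6 − 4.8)/2 = 1.9 m; q_7 = 0.39 × 2.48 × 1.9 = 1.838 m³/s
w_8 = (10.4 − 6.0)/2 = 2.2 m; q_8 = 0.37 × 1.60 × 2.2 = 1.302 m³/s
w_9 = (10.4 − 8.6)/2 = 0.9 m; q_9 = 0.25 × 0.54 × 0.9 = 0.1215 m³/s
Q = Σ qᵢ = 6.182 m³/s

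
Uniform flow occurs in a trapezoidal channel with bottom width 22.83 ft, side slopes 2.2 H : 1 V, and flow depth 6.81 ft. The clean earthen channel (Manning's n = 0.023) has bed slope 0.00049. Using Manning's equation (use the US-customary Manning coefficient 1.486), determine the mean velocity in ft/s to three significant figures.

A = (b + z·y)·y = (22.83 + 2.2×6.81)×6.81 = 257.5 ft²
P = b + 2y√(1+z²) = 22.83 + 2×6.81×√(1+2.2²) = 55.74 ft
R = A/P = 257.5/55.74 = 4.619 ft
Q = (1.486/n)·A·R^(2/3)·S^(1/2) = (1.486/0.023) × 257.5 × 4.619^(2/3) × 0.00049^(1/2) = 1021 ft³/s
V = Q/A = 1021/257.5 = 3.967 ft/s

3.97 ft/s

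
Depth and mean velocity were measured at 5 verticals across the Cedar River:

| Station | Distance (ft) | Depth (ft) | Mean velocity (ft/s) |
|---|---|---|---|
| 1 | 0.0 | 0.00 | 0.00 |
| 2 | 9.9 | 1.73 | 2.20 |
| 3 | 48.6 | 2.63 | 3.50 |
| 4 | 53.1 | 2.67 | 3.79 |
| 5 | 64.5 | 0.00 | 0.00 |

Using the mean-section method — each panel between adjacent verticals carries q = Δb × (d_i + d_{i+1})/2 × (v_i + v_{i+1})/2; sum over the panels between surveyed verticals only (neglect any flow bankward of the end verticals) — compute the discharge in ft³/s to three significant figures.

Panel 1-2: Δb = 9.9 ft, d̄ = (0.00+1.73)/2 = 0.865, v̄ = (0.00+2.20)/2 = 1.1 → q = 9.9×0.865×1.1 = 9.420 ft³/s
Panel 2-3: Δb = 38.7 ft, d̄ = (1.73+2.63)/2 = 2.18, v̄ = (2.20+3.50)/2 = 2.85 → q = 38.7×2.18×2.85 = 240.4 ft³/s
Panel 3-4: Δb = 4.5 ft, d̄ = (2.63+2.67)/2 = 2.65, v̄ = (3.50+3.79)/2 = 3.645 → q = 4.5×2.65×3.645 = 43.47 ft³/s
Panel 4-5: Δb = 11.4 ft, d̄ = (2.67+0.00)/2 = 1.335, v̄ = (3.79+0.00)/2 = 1.895 → q = 11.4×1.335×1.895 = 28.84 ft³/s
Q = Σ q = 322.2 ft³/s

322 ft³/s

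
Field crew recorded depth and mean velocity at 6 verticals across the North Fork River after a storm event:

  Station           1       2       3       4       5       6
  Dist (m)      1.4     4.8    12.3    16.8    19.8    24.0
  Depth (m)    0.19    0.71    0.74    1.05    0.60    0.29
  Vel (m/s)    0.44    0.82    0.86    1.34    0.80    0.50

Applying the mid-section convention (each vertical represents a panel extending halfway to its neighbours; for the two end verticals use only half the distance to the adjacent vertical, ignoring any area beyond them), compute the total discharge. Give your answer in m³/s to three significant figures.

w_1 = (4.8 − 1.4)/2 = 1.7 m; q_1 = 0.44 × 0.19 × 1.7 = 0.1421 m³/s
w_2 = (12.3 − 1.4)/2 = 5.45 m; q_2 = 0.82 × 0.71 × 5.45 = 3.173 m³/s
w_3 = (16.8 − 4.8)/2 = 6 m; q_3 = 0.86 × 0.74 × 6 = 3.818 m³/s
w_4 = (19.8 − 12.3)/2 = 3.75 m; q_4 = 1.34 × 1.05 × 3.75 = 5.276 m³/s
w_5 = (24.0 − 16.8)/2 = 3.6 m; q_5 = 0.80 × 0.60 × 3.6 = 1.728 m³/s
w_6 = (24.0 − 19.8)/2 = 2.1 m; q_6 = 0.50 × 0.29 × 2.1 = 0.3045 m³/s
Q = Σ qᵢ = 14.44 m³/s

14.4 m³/s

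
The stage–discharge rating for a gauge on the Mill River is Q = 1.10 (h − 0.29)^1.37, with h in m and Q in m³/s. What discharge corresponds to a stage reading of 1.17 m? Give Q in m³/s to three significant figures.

Q = 1.10 × (1.17 − 0.29)^1.37 = 1.10 × 0.88^1.37 = 0.9233 m³/s

0.923 m³/s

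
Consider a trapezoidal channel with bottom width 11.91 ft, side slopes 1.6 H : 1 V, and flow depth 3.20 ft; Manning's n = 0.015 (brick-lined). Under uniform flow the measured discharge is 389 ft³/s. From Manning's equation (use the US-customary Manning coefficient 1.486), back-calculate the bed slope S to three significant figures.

0.00174

A = (b + z·y)·y = (11.91 + 1.6×3.20)×3.20 = 54.50 ft²
P = b + 2y√(1+z²) = 11.91 + 2×3.20×√(1+1.6²) = 23.99 ft
R = A/P = 54.50/23.99 = 2.272 ft
S = (Q·n / (1.486·A·R^(2/3)))² = (389×0.015 / (1.486×54.50×1.728))² = 0.001738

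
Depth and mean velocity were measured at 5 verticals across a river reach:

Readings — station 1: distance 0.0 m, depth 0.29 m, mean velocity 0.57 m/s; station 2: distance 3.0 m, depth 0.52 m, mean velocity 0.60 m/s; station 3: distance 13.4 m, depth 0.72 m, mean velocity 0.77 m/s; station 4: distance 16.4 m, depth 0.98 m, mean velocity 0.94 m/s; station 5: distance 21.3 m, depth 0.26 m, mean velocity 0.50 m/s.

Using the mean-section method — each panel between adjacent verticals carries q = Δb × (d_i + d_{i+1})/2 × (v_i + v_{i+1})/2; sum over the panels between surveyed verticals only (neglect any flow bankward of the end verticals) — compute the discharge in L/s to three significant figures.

9500 L/s

Panel 1-2: Δb = 3 m, d̄ = (0.29+0.52)/2 = 0.405, v̄ = (0.57+0.60)/2 = 0.585 → q = 3×0.405×0.585 = 0.7108 m³/s
Panel 2-3: Δb = 10.4 m, d̄ = (0.52+0.72)/2 = 0.62, v̄ = (0.60+0.77)/2 = 0.685 → q = 10.4×0.62×0.685 = 4.417 m³/s
Panel 3-4: Δb = 3 m, d̄ = (0.72+0.98)/2 = 0.85, v̄ = (0.77+0.94)/2 = 0.855 → q = 3×0.85×0.855 = 2.180 m³/s
Panel 4-5: Δb = 4.9 m, d̄ = (0.98+0.26)/2 = 0.62, v̄ = (0.94+0.50)/2 = 0.72 → q = 4.9×0.62×0.72 = 2.187 m³/s
Q = Σ q = 9.495 m³/s
= 9.495 × 1000 = 9495 L/s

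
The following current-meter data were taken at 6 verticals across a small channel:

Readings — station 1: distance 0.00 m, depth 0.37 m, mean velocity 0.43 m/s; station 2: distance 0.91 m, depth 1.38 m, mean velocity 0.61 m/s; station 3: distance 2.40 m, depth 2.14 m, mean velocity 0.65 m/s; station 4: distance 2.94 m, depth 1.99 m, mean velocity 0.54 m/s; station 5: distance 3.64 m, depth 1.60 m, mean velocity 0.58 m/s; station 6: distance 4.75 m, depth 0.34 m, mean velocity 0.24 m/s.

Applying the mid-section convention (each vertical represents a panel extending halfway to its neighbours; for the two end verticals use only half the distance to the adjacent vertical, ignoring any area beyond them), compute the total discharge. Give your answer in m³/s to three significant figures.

w_1 = (0.91 − 0.00)/2 = 0.455 m; q_1 = 0.43 × 0.37 × 0.455 = 0.07239 m³/s
w_2 = (2.40 − 0.00)/2 = 1.2 m; q_2 = 0.61 × 1.38 × 1.2 = 1.010 m³/s
w_3 = (2.94 − 0.91)/2 = 1.015 m; q_3 = 0.65 × 2.14 × 1.015 = 1.412 m³/s
w_4 = (3.64 − 2.40)/2 = 0.62 m; q_4 = 0.54 × 1.99 × 0.62 = 0.6663 m³/s
w_5 = (4.75 − 2.94)/2 = 0.905 m; q_5 = 0.58 × 1.60 × 0.905 = 0.8398 m³/s
w_6 = (4.75 − 3.64)/2 = 0.555 m; q_6 = 0.24 × 0.34 × 0.555 = 0.04529 m³/s
Q = Σ qᵢ = 4.046 m³/s

4.05 m³/s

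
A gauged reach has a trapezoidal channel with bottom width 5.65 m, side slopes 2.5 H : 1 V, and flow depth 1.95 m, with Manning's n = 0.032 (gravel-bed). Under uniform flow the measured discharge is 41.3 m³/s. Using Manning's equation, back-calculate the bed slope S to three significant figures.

0.00301

A = (b + z·y)·y = (5.65 + 2.5×1.95)×1.95 = 20.52 m²
P = b + 2y√(1+z²) = 5.65 + 2×1.95×√(1+2.5²) = 16.15 m
R = A/P = 20.52/16.15 = 1.271 m
S = (Q·n / (1·A·R^(2/3)))² = (41.3×0.032 / (1×20.52×1.173))² = 0.003013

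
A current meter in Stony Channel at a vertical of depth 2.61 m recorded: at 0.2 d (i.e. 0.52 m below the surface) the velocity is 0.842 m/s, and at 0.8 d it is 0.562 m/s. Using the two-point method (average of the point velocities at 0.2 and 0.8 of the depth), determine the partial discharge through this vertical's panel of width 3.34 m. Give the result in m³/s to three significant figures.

6.12 m³/s

v̄ = (0.842 + 0.562) / 2 = 0.7020 m/s
q = v̄ × d × w = 0.7020 × 2.61 × 3.34 = 6.120 m³/s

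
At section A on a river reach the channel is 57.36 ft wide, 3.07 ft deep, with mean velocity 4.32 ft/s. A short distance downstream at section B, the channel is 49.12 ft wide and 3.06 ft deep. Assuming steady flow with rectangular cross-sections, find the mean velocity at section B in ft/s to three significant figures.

5.06 ft/s

Q = A₁V₁ = (57.36×3.07) × 4.32 = 760.7 ft³/s
A₂ = 49.12 × 3.06 = 150.3 ft²
V₂ = Q/A₂ = 760.7/150.3 = 5.061 ft/s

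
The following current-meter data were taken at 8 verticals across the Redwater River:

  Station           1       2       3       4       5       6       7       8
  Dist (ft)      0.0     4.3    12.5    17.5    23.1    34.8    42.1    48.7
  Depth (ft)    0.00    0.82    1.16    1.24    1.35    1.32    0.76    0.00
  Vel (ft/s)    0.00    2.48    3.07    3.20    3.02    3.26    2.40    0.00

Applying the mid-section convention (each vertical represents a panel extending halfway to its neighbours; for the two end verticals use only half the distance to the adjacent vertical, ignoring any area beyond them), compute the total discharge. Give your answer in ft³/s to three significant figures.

w_2 = (12.5 − 0.0)/2 = 6.25 ft; q_2 = 2.48 × 0.82 × 6.25 = 12.71 ft³/s
w_3 = (17.5 − 4.3)/2 = 6.6 ft; q_3 = 3.07 × 1.16 × 6.6 = 23.50 ft³/s
w_4 = (23.1 − 12.5)/2 = 5.3 ft; q_4 = 3.20 × 1.24 × 5.3 = 21.03 ft³/s
w_5 = (34.8 − 17.5)/2 = 8.65 ft; q_5 = 3.02 × 1.35 × 8.65 = 35.27 ft³/s
w_6 = (42.1 − 23.1)/2 = 9.5 ft; q_6 = 3.26 × 1.32 × 9.5 = 40.88 ft³/s
w_7 = (48.7 − 34.8)/2 = 6.95 ft; q_7 = 2.40 × 0.76 × 6.95 = 12.68 ft³/s
Stations 1, 8 contribute zero (depth or velocity is 0).
Q = Σ qᵢ = 146.1 ft³/s

146 ft³/s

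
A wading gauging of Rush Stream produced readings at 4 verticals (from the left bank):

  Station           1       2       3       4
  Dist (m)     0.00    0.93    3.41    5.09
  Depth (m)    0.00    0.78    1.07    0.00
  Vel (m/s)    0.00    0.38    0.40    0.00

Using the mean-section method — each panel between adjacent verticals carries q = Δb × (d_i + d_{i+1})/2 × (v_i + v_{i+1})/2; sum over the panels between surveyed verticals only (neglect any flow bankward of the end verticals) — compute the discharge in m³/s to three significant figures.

Panel 1-2: Δb = 0.93 m, d̄ = (0.00+0.78)/2 = 0.39, v̄ = (0.00+0.38)/2 = 0.19 → q = 0.93×0.39×0.19 = 0.06891 m³/s
Panel 2-3: Δb = 2.48 m, d̄ = (0.78+1.07)/2 = 0.925, v̄ = (0.38+0.40)/2 = 0.39 → q = 2.48×0.925×0.39 = 0.8947 m³/s
Panel 3-4: Δb = 1.68 m, d̄ = (1.07+0.00)/2 = 0.535, v̄ = (0.40+0.00)/2 = 0.2 → q = 1.68×0.535×0.2 = 0.1798 m³/s
Q = Σ q = 1.143 m³/s

1.14 m³/s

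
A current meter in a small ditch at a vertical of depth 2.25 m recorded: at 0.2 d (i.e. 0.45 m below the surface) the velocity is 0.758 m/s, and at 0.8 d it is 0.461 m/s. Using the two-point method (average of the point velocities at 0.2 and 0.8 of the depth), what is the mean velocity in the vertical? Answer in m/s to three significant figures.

0.610 m/s

v̄ = (0.758 + 0.461) / 2 = 0.6095 m/s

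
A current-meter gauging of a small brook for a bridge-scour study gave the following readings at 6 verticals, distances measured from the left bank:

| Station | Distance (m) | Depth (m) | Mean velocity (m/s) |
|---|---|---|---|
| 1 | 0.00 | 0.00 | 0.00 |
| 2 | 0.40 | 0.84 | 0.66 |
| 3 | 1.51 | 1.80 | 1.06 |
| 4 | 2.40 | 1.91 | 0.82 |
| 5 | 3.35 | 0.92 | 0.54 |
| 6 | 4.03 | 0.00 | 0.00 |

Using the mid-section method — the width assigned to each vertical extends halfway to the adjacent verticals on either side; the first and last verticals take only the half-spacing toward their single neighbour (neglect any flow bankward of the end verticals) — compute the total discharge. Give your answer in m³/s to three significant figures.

w_2 = (1.51 − 0.00)/2 = 0.755 m; q_2 = 0.66 × 0.84 × 0.755 = 0.4186 m³/s
w_3 = (2.40 − 0.40)/2 = 1 m; q_3 = 1.06 × 1.80 × 1 = 1.908 m³/s
w_4 = (3.35 − 1.51)/2 = 0.92 m; q_4 = 0.82 × 1.91 × 0.92 = 1.441 m³/s
w_5 = (4.03 − 2.40)/2 = 0.815 m; q_5 = 0.54 × 0.92 × 0.815 = 0.4049 m³/s
Stations 1, 6 contribute zero (depth or velocity is 0).
Q = Σ qᵢ = 4.172 m³/s

4.17 m³/s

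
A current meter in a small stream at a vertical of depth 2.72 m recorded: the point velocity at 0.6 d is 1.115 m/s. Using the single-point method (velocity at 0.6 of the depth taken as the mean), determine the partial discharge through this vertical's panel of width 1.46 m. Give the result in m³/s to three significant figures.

v̄ = v₀.₆ = 1.115 m/s
q = v̄ × d × w = 1.115 × 2.72 × 1.46 = 4.428 m³/s

4.43 m³/s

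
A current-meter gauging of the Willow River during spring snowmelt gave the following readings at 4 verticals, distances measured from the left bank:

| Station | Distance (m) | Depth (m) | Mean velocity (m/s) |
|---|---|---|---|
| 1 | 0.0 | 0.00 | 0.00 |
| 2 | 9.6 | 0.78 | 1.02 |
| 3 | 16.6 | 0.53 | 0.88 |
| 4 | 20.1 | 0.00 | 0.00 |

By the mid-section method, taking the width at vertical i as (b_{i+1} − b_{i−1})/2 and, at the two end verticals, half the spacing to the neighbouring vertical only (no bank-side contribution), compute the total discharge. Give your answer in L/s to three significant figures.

9050 L/s

w_2 = (16.6 − 0.0)/2 = 8.3 m; q_2 = 1.02 × 0.78 × 8.3 = 6.603 m³/s
w_3 = (20.1 − 9.6)/2 = 5.25 m; q_3 = 0.88 × 0.53 × 5.25 = 2.449 m³/s
Stations 1, 4 contribute zero (depth or velocity is 0).
Q = Σ qᵢ = 9.052 m³/s
= 9.052 × 1000 = 9052 L/s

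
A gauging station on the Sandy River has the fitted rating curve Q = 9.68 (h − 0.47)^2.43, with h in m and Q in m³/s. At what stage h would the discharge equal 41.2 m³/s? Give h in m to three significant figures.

2.28 m

h − h₀ = (Q/C)^(1/b) = (41.2/9.68)^(1/2.43) = 1.815 m
h = 0.47 + 1.815 = 2.285 m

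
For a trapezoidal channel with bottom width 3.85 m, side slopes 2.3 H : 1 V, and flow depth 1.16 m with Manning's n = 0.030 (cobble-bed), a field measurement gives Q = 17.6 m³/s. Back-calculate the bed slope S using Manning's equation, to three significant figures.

A = (b + z·y)·y = (3.85 + 2.3×1.16)×1.16 = 7.561 m²
P = b + 2y√(1+z²) = 3.85 + 2×1.16×√(1+2.3²) = 9.669 m
R = A/P = 7.561/9.669 = 0.7820 m
S = (Q·n / (1·A·R^(2/3)))² = (17.6×0.030 / (1×7.561×0.8488))² = 0.006769

0.00677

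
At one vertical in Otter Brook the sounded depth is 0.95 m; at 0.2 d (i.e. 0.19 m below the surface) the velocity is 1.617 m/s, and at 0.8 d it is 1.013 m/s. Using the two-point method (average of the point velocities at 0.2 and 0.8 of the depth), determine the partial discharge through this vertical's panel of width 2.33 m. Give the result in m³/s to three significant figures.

v̄ = (1.617 + 1.013) / 2 = 1.315 m/s
q = v̄ × d × w = 1.315 × 0.95 × 2.33 = 2.911 m³/s

2.91 m³/s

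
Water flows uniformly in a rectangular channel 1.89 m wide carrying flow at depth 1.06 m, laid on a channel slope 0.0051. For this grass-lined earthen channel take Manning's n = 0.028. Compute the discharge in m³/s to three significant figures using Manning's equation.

A = b·y = 1.89 × 1.06 = 2.003 m²
P = b + 2y = 1.89 + 2×1.06 = 4.010 m
R = A/P = 2.003/4.010 = 0.4996 m
Q = (1/n)·A·R^(2/3)·S^(1/2) = (1/0.028) × 2.003 × 0.4996^(2/3) × 0.0051^(1/2) = 3.217 m³/s

3.22 m³/s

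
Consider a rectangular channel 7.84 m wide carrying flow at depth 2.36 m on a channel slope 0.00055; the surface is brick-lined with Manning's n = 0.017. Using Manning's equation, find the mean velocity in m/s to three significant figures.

A = b·y = 7.84 × 2.36 = 18.50 m²
P = b + 2y = 7.84 + 2×2.36 = 12.56 m
R = A/P = 18.50/12.56 = 1.473 m
Q = (1/n)·A·R^(2/3)·S^(1/2) = (1/0.017) × 18.50 × 1.473^(2/3) × 0.00055^(1/2) = 33.05 m³/s
V = Q/A = 33.05/18.50 = 1.786 m/s

1.79 m/s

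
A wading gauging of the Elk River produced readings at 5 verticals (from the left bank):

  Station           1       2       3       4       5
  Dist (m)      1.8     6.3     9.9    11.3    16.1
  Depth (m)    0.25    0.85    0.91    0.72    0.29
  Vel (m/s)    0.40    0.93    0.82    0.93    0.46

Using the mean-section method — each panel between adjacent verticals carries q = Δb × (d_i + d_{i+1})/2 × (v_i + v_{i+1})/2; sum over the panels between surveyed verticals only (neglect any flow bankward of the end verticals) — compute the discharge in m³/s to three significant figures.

7.10 m³/s

Panel 1-2: Δb = 4.5 m, d̄ = (0.25+0.85)/2 = 0.55, v̄ = (0.40+0.93)/2 = 0.665 → q = 4.5×0.55×0.665 = 1.646 m³/s
Panel 2-3: Δb = 3.6 m, d̄ = (0.85+0.91)/2 = 0.88, v̄ = (0.93+0.82)/2 = 0.875 → q = 3.6×0.88×0.875 = 2.772 m³/s
Panel 3-4: Δb = 1.4 m, d̄ = (0.91+0.72)/2 = 0.815, v̄ = (0.82+0.93)/2 = 0.875 → q = 1.4×0.815×0.875 = 0.9984 m³/s
Panel 4-5: Δb = 4.8 m, d̄ = (0.72+0.29)/2 = 0.505, v̄ = (0.93+0.46)/2 = 0.695 → q = 4.8×0.505×0.695 = 1.685 m³/s
Q = Σ q = 7.101 m³/s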